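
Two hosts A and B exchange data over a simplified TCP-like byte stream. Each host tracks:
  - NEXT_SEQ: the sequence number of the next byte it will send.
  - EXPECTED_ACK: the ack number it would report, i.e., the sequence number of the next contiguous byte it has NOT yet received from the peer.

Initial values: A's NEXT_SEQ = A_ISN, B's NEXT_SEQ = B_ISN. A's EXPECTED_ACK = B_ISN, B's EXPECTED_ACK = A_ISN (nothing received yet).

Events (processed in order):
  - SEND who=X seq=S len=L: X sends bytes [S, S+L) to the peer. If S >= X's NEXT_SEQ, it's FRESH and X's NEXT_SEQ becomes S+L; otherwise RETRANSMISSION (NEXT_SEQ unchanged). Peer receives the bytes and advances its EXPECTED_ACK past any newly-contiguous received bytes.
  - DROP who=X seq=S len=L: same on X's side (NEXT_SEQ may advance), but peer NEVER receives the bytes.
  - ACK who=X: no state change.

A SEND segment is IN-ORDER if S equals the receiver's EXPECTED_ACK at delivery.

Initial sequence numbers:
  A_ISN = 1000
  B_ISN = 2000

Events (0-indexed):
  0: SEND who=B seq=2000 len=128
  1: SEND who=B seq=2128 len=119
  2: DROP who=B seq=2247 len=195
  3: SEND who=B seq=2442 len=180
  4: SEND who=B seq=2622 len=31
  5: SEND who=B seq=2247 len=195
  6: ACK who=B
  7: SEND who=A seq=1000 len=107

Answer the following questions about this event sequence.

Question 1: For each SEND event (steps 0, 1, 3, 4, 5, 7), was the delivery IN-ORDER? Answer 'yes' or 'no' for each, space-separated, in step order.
Step 0: SEND seq=2000 -> in-order
Step 1: SEND seq=2128 -> in-order
Step 3: SEND seq=2442 -> out-of-order
Step 4: SEND seq=2622 -> out-of-order
Step 5: SEND seq=2247 -> in-order
Step 7: SEND seq=1000 -> in-order

Answer: yes yes no no yes yes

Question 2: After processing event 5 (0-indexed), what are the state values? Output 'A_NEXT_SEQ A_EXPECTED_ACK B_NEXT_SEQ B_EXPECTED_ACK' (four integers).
After event 0: A_seq=1000 A_ack=2128 B_seq=2128 B_ack=1000
After event 1: A_seq=1000 A_ack=2247 B_seq=2247 B_ack=1000
After event 2: A_seq=1000 A_ack=2247 B_seq=2442 B_ack=1000
After event 3: A_seq=1000 A_ack=2247 B_seq=2622 B_ack=1000
After event 4: A_seq=1000 A_ack=2247 B_seq=2653 B_ack=1000
After event 5: A_seq=1000 A_ack=2653 B_seq=2653 B_ack=1000

1000 2653 2653 1000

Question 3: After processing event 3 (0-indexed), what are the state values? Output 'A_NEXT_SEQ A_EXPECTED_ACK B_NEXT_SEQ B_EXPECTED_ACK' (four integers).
After event 0: A_seq=1000 A_ack=2128 B_seq=2128 B_ack=1000
After event 1: A_seq=1000 A_ack=2247 B_seq=2247 B_ack=1000
After event 2: A_seq=1000 A_ack=2247 B_seq=2442 B_ack=1000
After event 3: A_seq=1000 A_ack=2247 B_seq=2622 B_ack=1000

1000 2247 2622 1000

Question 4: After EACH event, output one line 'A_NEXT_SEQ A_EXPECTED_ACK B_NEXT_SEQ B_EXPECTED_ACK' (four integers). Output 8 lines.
1000 2128 2128 1000
1000 2247 2247 1000
1000 2247 2442 1000
1000 2247 2622 1000
1000 2247 2653 1000
1000 2653 2653 1000
1000 2653 2653 1000
1107 2653 2653 1107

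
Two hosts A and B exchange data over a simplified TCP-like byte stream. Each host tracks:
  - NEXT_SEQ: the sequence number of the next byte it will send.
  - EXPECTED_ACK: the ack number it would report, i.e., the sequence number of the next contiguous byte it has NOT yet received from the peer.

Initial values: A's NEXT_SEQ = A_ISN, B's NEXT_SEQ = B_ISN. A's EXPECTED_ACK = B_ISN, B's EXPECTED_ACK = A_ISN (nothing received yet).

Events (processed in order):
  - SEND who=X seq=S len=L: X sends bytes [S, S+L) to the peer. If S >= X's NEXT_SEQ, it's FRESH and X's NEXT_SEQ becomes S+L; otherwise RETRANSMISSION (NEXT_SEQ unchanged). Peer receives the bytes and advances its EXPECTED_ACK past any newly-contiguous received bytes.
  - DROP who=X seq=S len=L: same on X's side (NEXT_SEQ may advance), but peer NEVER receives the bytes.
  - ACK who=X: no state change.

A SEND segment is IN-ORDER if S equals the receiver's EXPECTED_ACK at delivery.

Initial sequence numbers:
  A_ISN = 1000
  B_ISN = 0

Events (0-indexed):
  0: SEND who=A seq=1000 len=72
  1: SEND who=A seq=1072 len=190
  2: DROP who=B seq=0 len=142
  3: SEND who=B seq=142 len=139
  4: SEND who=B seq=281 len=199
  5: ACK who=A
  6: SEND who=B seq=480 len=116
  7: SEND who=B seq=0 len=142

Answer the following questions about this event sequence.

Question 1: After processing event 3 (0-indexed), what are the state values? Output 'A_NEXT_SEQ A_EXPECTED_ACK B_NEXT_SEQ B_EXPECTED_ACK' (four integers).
After event 0: A_seq=1072 A_ack=0 B_seq=0 B_ack=1072
After event 1: A_seq=1262 A_ack=0 B_seq=0 B_ack=1262
After event 2: A_seq=1262 A_ack=0 B_seq=142 B_ack=1262
After event 3: A_seq=1262 A_ack=0 B_seq=281 B_ack=1262

1262 0 281 1262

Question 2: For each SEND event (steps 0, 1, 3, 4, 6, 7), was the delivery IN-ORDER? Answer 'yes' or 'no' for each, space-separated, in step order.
Answer: yes yes no no no yes

Derivation:
Step 0: SEND seq=1000 -> in-order
Step 1: SEND seq=1072 -> in-order
Step 3: SEND seq=142 -> out-of-order
Step 4: SEND seq=281 -> out-of-order
Step 6: SEND seq=480 -> out-of-order
Step 7: SEND seq=0 -> in-order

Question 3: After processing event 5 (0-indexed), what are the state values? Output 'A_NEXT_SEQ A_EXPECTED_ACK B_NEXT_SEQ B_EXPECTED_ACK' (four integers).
After event 0: A_seq=1072 A_ack=0 B_seq=0 B_ack=1072
After event 1: A_seq=1262 A_ack=0 B_seq=0 B_ack=1262
After event 2: A_seq=1262 A_ack=0 B_seq=142 B_ack=1262
After event 3: A_seq=1262 A_ack=0 B_seq=281 B_ack=1262
After event 4: A_seq=1262 A_ack=0 B_seq=480 B_ack=1262
After event 5: A_seq=1262 A_ack=0 B_seq=480 B_ack=1262

1262 0 480 1262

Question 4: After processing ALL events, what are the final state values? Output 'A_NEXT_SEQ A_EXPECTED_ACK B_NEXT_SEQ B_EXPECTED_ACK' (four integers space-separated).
After event 0: A_seq=1072 A_ack=0 B_seq=0 B_ack=1072
After event 1: A_seq=1262 A_ack=0 B_seq=0 B_ack=1262
After event 2: A_seq=1262 A_ack=0 B_seq=142 B_ack=1262
After event 3: A_seq=1262 A_ack=0 B_seq=281 B_ack=1262
After event 4: A_seq=1262 A_ack=0 B_seq=480 B_ack=1262
After event 5: A_seq=1262 A_ack=0 B_seq=480 B_ack=1262
After event 6: A_seq=1262 A_ack=0 B_seq=596 B_ack=1262
After event 7: A_seq=1262 A_ack=596 B_seq=596 B_ack=1262

Answer: 1262 596 596 1262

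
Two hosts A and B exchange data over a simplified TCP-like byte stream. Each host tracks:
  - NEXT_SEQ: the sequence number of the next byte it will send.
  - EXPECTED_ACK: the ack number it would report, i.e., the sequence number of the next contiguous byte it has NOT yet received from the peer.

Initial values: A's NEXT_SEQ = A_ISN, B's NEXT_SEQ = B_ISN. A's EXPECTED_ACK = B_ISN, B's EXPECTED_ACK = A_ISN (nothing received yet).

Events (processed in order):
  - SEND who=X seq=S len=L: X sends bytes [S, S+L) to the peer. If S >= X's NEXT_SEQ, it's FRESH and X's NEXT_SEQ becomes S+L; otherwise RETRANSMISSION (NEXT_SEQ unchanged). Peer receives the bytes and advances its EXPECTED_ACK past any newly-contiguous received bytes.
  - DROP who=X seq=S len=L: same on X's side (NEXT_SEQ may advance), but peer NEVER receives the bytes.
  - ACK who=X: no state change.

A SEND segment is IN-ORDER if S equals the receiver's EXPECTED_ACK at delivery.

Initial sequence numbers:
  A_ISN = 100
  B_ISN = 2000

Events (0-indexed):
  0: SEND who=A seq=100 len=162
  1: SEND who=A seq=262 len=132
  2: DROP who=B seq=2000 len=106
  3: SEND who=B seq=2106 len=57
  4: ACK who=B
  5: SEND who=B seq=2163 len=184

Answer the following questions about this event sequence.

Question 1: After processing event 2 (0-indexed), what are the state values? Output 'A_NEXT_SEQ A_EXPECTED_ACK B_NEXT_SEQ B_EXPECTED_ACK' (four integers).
After event 0: A_seq=262 A_ack=2000 B_seq=2000 B_ack=262
After event 1: A_seq=394 A_ack=2000 B_seq=2000 B_ack=394
After event 2: A_seq=394 A_ack=2000 B_seq=2106 B_ack=394

394 2000 2106 394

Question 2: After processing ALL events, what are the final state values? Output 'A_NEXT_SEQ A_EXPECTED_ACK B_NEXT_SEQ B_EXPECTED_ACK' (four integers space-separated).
Answer: 394 2000 2347 394

Derivation:
After event 0: A_seq=262 A_ack=2000 B_seq=2000 B_ack=262
After event 1: A_seq=394 A_ack=2000 B_seq=2000 B_ack=394
After event 2: A_seq=394 A_ack=2000 B_seq=2106 B_ack=394
After event 3: A_seq=394 A_ack=2000 B_seq=2163 B_ack=394
After event 4: A_seq=394 A_ack=2000 B_seq=2163 B_ack=394
After event 5: A_seq=394 A_ack=2000 B_seq=2347 B_ack=394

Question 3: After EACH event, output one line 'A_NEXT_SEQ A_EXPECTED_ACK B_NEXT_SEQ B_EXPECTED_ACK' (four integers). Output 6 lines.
262 2000 2000 262
394 2000 2000 394
394 2000 2106 394
394 2000 2163 394
394 2000 2163 394
394 2000 2347 394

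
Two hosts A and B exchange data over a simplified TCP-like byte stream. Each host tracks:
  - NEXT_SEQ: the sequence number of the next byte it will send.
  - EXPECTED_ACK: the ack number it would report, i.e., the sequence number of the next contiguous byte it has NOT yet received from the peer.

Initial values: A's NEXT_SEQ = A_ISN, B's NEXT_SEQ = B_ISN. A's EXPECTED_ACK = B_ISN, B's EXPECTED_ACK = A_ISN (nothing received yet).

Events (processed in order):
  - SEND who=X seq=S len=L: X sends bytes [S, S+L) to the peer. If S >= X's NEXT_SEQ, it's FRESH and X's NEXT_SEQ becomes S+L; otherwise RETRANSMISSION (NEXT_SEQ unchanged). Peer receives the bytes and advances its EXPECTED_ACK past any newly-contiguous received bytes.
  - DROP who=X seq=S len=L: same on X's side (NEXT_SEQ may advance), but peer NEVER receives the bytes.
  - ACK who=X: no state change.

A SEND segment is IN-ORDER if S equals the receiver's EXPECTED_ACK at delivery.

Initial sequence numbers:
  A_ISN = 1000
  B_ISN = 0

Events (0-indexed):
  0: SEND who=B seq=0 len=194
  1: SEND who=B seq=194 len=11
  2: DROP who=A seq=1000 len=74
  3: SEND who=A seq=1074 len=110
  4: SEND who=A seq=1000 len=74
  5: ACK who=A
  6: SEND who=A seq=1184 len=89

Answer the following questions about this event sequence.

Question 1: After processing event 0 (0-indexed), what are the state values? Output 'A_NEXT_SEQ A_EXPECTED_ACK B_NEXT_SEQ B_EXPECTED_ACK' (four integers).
After event 0: A_seq=1000 A_ack=194 B_seq=194 B_ack=1000

1000 194 194 1000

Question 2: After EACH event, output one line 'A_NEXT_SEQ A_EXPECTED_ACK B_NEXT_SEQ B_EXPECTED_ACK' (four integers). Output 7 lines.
1000 194 194 1000
1000 205 205 1000
1074 205 205 1000
1184 205 205 1000
1184 205 205 1184
1184 205 205 1184
1273 205 205 1273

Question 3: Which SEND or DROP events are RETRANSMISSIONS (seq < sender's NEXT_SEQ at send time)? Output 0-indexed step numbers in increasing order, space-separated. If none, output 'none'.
Step 0: SEND seq=0 -> fresh
Step 1: SEND seq=194 -> fresh
Step 2: DROP seq=1000 -> fresh
Step 3: SEND seq=1074 -> fresh
Step 4: SEND seq=1000 -> retransmit
Step 6: SEND seq=1184 -> fresh

Answer: 4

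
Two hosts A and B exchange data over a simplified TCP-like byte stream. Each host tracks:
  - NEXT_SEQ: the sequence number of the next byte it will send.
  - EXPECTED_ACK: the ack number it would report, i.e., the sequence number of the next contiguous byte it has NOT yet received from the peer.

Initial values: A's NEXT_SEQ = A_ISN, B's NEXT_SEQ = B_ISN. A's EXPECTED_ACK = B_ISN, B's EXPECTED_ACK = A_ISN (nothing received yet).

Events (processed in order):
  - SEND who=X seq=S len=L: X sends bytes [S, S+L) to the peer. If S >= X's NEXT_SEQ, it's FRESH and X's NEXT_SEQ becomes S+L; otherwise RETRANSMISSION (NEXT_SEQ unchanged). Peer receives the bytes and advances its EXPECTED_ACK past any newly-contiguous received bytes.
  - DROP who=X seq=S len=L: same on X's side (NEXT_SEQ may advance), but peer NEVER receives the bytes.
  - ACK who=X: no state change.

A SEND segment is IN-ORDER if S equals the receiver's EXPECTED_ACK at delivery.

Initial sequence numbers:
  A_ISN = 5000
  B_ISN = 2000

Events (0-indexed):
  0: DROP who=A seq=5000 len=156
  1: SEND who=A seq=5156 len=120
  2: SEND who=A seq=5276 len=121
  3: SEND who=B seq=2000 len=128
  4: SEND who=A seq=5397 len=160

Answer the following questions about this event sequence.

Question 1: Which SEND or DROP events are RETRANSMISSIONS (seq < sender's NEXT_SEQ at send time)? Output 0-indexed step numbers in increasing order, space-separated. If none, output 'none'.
Step 0: DROP seq=5000 -> fresh
Step 1: SEND seq=5156 -> fresh
Step 2: SEND seq=5276 -> fresh
Step 3: SEND seq=2000 -> fresh
Step 4: SEND seq=5397 -> fresh

Answer: none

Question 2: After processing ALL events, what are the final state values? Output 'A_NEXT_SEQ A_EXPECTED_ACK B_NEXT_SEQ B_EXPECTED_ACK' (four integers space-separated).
After event 0: A_seq=5156 A_ack=2000 B_seq=2000 B_ack=5000
After event 1: A_seq=5276 A_ack=2000 B_seq=2000 B_ack=5000
After event 2: A_seq=5397 A_ack=2000 B_seq=2000 B_ack=5000
After event 3: A_seq=5397 A_ack=2128 B_seq=2128 B_ack=5000
After event 4: A_seq=5557 A_ack=2128 B_seq=2128 B_ack=5000

Answer: 5557 2128 2128 5000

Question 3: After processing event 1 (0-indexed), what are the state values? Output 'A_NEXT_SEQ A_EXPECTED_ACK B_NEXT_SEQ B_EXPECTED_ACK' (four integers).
After event 0: A_seq=5156 A_ack=2000 B_seq=2000 B_ack=5000
After event 1: A_seq=5276 A_ack=2000 B_seq=2000 B_ack=5000

5276 2000 2000 5000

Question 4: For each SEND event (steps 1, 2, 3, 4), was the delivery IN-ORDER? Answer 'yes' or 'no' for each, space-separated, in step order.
Answer: no no yes no

Derivation:
Step 1: SEND seq=5156 -> out-of-order
Step 2: SEND seq=5276 -> out-of-order
Step 3: SEND seq=2000 -> in-order
Step 4: SEND seq=5397 -> out-of-order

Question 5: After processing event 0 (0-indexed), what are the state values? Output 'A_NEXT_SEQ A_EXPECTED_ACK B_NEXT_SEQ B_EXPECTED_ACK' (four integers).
After event 0: A_seq=5156 A_ack=2000 B_seq=2000 B_ack=5000

5156 2000 2000 5000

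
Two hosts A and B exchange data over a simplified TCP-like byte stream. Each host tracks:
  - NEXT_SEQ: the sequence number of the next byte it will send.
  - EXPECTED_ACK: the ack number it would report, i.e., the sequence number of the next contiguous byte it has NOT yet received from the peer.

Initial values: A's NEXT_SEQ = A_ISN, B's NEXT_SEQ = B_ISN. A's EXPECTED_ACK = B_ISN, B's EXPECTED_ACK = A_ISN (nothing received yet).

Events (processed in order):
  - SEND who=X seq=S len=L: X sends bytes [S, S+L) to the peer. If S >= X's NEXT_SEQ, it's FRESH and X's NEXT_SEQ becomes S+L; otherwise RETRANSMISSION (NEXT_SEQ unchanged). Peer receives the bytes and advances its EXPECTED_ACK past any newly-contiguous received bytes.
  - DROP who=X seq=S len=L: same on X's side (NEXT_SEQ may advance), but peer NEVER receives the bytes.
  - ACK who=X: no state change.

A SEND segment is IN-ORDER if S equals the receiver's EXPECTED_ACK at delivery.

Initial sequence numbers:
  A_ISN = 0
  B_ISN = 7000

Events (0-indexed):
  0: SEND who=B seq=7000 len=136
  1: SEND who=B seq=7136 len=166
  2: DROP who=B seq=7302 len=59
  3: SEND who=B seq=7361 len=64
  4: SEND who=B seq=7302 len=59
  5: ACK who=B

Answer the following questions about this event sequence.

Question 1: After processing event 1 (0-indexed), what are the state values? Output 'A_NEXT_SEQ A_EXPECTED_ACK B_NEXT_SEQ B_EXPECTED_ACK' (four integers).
After event 0: A_seq=0 A_ack=7136 B_seq=7136 B_ack=0
After event 1: A_seq=0 A_ack=7302 B_seq=7302 B_ack=0

0 7302 7302 0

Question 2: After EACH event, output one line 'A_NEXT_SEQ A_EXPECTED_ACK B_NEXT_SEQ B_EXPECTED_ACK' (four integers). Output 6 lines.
0 7136 7136 0
0 7302 7302 0
0 7302 7361 0
0 7302 7425 0
0 7425 7425 0
0 7425 7425 0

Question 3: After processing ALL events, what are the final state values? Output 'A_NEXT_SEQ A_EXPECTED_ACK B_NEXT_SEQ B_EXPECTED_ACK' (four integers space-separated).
After event 0: A_seq=0 A_ack=7136 B_seq=7136 B_ack=0
After event 1: A_seq=0 A_ack=7302 B_seq=7302 B_ack=0
After event 2: A_seq=0 A_ack=7302 B_seq=7361 B_ack=0
After event 3: A_seq=0 A_ack=7302 B_seq=7425 B_ack=0
After event 4: A_seq=0 A_ack=7425 B_seq=7425 B_ack=0
After event 5: A_seq=0 A_ack=7425 B_seq=7425 B_ack=0

Answer: 0 7425 7425 0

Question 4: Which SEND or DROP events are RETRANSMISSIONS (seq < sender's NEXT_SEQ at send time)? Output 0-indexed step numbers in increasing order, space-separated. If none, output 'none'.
Answer: 4

Derivation:
Step 0: SEND seq=7000 -> fresh
Step 1: SEND seq=7136 -> fresh
Step 2: DROP seq=7302 -> fresh
Step 3: SEND seq=7361 -> fresh
Step 4: SEND seq=7302 -> retransmit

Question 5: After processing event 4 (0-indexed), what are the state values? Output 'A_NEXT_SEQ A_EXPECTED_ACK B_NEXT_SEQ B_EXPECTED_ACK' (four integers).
After event 0: A_seq=0 A_ack=7136 B_seq=7136 B_ack=0
After event 1: A_seq=0 A_ack=7302 B_seq=7302 B_ack=0
After event 2: A_seq=0 A_ack=7302 B_seq=7361 B_ack=0
After event 3: A_seq=0 A_ack=7302 B_seq=7425 B_ack=0
After event 4: A_seq=0 A_ack=7425 B_seq=7425 B_ack=0

0 7425 7425 0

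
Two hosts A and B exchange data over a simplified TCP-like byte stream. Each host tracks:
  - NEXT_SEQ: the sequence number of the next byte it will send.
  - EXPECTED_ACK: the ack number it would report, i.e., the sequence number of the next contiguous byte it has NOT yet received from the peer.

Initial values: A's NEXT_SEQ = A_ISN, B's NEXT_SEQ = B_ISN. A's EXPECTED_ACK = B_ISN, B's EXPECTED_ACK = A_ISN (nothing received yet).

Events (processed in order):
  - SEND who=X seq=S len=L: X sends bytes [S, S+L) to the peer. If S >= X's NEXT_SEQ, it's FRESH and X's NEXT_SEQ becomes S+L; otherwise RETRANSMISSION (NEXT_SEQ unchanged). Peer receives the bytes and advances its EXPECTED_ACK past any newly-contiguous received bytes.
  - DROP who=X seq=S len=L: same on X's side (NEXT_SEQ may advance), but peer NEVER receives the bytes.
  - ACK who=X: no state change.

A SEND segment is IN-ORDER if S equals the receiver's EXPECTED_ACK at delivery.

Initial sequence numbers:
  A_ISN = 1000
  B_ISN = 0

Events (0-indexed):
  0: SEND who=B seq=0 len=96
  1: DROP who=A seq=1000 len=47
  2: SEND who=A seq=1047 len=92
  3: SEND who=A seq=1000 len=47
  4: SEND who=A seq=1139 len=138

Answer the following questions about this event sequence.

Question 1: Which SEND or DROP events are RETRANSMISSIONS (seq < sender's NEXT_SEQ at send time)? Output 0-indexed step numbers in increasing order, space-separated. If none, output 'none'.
Answer: 3

Derivation:
Step 0: SEND seq=0 -> fresh
Step 1: DROP seq=1000 -> fresh
Step 2: SEND seq=1047 -> fresh
Step 3: SEND seq=1000 -> retransmit
Step 4: SEND seq=1139 -> fresh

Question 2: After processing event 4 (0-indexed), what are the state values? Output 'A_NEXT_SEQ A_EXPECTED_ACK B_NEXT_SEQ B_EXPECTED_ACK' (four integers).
After event 0: A_seq=1000 A_ack=96 B_seq=96 B_ack=1000
After event 1: A_seq=1047 A_ack=96 B_seq=96 B_ack=1000
After event 2: A_seq=1139 A_ack=96 B_seq=96 B_ack=1000
After event 3: A_seq=1139 A_ack=96 B_seq=96 B_ack=1139
After event 4: A_seq=1277 A_ack=96 B_seq=96 B_ack=1277

1277 96 96 1277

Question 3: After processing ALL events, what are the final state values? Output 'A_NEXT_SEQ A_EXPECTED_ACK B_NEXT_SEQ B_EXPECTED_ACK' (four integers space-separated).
Answer: 1277 96 96 1277

Derivation:
After event 0: A_seq=1000 A_ack=96 B_seq=96 B_ack=1000
After event 1: A_seq=1047 A_ack=96 B_seq=96 B_ack=1000
After event 2: A_seq=1139 A_ack=96 B_seq=96 B_ack=1000
After event 3: A_seq=1139 A_ack=96 B_seq=96 B_ack=1139
After event 4: A_seq=1277 A_ack=96 B_seq=96 B_ack=1277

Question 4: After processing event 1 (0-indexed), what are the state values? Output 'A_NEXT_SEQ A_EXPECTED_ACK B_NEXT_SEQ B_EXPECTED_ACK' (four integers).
After event 0: A_seq=1000 A_ack=96 B_seq=96 B_ack=1000
After event 1: A_seq=1047 A_ack=96 B_seq=96 B_ack=1000

1047 96 96 1000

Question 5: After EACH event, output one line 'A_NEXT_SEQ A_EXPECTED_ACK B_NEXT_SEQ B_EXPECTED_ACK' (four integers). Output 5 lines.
1000 96 96 1000
1047 96 96 1000
1139 96 96 1000
1139 96 96 1139
1277 96 96 1277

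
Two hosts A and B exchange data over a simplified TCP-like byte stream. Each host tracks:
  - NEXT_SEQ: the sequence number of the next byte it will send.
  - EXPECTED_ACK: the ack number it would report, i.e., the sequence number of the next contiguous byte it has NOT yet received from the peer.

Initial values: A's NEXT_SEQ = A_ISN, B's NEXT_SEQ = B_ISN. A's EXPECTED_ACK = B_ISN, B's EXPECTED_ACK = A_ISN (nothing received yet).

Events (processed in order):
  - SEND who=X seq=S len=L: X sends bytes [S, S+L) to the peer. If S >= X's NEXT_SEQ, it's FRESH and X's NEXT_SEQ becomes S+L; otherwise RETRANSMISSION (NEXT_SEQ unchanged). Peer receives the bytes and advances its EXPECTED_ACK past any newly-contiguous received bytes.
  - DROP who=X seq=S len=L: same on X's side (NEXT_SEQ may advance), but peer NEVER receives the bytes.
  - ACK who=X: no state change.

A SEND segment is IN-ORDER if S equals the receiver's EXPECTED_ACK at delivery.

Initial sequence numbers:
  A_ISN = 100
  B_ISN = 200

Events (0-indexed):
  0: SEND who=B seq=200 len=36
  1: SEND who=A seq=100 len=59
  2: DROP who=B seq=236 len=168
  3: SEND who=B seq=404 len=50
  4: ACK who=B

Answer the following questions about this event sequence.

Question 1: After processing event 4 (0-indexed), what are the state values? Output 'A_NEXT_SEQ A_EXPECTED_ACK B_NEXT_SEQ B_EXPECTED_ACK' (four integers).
After event 0: A_seq=100 A_ack=236 B_seq=236 B_ack=100
After event 1: A_seq=159 A_ack=236 B_seq=236 B_ack=159
After event 2: A_seq=159 A_ack=236 B_seq=404 B_ack=159
After event 3: A_seq=159 A_ack=236 B_seq=454 B_ack=159
After event 4: A_seq=159 A_ack=236 B_seq=454 B_ack=159

159 236 454 159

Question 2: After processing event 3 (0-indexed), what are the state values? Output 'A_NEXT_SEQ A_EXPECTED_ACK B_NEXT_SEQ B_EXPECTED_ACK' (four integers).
After event 0: A_seq=100 A_ack=236 B_seq=236 B_ack=100
After event 1: A_seq=159 A_ack=236 B_seq=236 B_ack=159
After event 2: A_seq=159 A_ack=236 B_seq=404 B_ack=159
After event 3: A_seq=159 A_ack=236 B_seq=454 B_ack=159

159 236 454 159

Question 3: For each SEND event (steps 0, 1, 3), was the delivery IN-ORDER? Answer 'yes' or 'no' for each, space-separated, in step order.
Step 0: SEND seq=200 -> in-order
Step 1: SEND seq=100 -> in-order
Step 3: SEND seq=404 -> out-of-order

Answer: yes yes no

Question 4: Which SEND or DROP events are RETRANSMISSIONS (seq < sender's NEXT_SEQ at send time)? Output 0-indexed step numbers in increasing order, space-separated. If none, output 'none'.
Answer: none

Derivation:
Step 0: SEND seq=200 -> fresh
Step 1: SEND seq=100 -> fresh
Step 2: DROP seq=236 -> fresh
Step 3: SEND seq=404 -> fresh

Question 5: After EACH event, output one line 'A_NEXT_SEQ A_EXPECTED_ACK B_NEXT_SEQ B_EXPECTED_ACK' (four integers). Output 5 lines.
100 236 236 100
159 236 236 159
159 236 404 159
159 236 454 159
159 236 454 159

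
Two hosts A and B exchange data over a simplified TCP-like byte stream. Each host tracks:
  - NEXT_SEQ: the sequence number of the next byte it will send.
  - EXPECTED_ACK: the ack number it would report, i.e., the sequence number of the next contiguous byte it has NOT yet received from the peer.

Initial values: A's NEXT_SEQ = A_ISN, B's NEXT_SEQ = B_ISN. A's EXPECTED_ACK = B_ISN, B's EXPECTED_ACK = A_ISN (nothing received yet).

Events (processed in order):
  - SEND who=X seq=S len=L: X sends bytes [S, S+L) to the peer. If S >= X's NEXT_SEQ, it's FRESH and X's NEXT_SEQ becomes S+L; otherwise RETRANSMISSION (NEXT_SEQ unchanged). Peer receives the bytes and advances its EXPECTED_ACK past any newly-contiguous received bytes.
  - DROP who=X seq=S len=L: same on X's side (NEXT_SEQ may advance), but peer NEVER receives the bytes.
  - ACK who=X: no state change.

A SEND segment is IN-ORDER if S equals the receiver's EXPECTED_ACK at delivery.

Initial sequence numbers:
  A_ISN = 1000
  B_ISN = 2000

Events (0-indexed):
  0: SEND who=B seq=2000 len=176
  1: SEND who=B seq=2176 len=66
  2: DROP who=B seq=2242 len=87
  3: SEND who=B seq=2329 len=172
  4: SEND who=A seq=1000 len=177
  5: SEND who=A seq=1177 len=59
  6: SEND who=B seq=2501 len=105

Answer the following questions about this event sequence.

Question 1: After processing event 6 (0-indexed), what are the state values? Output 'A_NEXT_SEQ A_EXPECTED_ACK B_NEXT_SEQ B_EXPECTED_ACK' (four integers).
After event 0: A_seq=1000 A_ack=2176 B_seq=2176 B_ack=1000
After event 1: A_seq=1000 A_ack=2242 B_seq=2242 B_ack=1000
After event 2: A_seq=1000 A_ack=2242 B_seq=2329 B_ack=1000
After event 3: A_seq=1000 A_ack=2242 B_seq=2501 B_ack=1000
After event 4: A_seq=1177 A_ack=2242 B_seq=2501 B_ack=1177
After event 5: A_seq=1236 A_ack=2242 B_seq=2501 B_ack=1236
After event 6: A_seq=1236 A_ack=2242 B_seq=2606 B_ack=1236

1236 2242 2606 1236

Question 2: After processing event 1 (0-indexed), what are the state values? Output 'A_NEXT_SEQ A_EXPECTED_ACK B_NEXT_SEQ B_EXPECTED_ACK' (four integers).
After event 0: A_seq=1000 A_ack=2176 B_seq=2176 B_ack=1000
After event 1: A_seq=1000 A_ack=2242 B_seq=2242 B_ack=1000

1000 2242 2242 1000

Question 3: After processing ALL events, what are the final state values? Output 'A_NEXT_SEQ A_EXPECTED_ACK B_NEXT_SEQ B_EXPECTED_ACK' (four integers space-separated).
Answer: 1236 2242 2606 1236

Derivation:
After event 0: A_seq=1000 A_ack=2176 B_seq=2176 B_ack=1000
After event 1: A_seq=1000 A_ack=2242 B_seq=2242 B_ack=1000
After event 2: A_seq=1000 A_ack=2242 B_seq=2329 B_ack=1000
After event 3: A_seq=1000 A_ack=2242 B_seq=2501 B_ack=1000
After event 4: A_seq=1177 A_ack=2242 B_seq=2501 B_ack=1177
After event 5: A_seq=1236 A_ack=2242 B_seq=2501 B_ack=1236
After event 6: A_seq=1236 A_ack=2242 B_seq=2606 B_ack=1236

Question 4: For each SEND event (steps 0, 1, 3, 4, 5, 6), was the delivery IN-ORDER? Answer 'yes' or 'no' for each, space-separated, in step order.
Answer: yes yes no yes yes no

Derivation:
Step 0: SEND seq=2000 -> in-order
Step 1: SEND seq=2176 -> in-order
Step 3: SEND seq=2329 -> out-of-order
Step 4: SEND seq=1000 -> in-order
Step 5: SEND seq=1177 -> in-order
Step 6: SEND seq=2501 -> out-of-order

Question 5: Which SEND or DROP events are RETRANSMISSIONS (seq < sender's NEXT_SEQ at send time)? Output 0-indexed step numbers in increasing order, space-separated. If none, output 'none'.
Answer: none

Derivation:
Step 0: SEND seq=2000 -> fresh
Step 1: SEND seq=2176 -> fresh
Step 2: DROP seq=2242 -> fresh
Step 3: SEND seq=2329 -> fresh
Step 4: SEND seq=1000 -> fresh
Step 5: SEND seq=1177 -> fresh
Step 6: SEND seq=2501 -> fresh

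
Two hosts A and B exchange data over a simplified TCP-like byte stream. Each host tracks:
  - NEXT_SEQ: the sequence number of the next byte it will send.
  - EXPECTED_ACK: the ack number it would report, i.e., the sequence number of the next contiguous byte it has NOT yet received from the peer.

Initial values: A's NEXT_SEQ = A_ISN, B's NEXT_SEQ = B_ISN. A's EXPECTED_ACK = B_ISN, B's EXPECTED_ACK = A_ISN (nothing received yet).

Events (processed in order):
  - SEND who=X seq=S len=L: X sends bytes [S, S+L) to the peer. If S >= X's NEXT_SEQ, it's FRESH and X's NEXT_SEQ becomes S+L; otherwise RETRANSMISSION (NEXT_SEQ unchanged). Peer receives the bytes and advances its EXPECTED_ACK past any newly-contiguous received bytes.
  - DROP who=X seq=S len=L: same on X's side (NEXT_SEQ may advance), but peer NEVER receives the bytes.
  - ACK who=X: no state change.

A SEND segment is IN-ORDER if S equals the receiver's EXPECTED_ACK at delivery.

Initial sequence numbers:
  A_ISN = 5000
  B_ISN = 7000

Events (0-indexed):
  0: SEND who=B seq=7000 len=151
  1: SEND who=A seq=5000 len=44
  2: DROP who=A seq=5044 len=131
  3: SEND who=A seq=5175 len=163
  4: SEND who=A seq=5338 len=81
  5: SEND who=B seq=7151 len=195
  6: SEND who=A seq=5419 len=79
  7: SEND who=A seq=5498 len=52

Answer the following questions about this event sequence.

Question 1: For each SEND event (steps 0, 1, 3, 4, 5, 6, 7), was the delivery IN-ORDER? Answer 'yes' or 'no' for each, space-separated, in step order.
Step 0: SEND seq=7000 -> in-order
Step 1: SEND seq=5000 -> in-order
Step 3: SEND seq=5175 -> out-of-order
Step 4: SEND seq=5338 -> out-of-order
Step 5: SEND seq=7151 -> in-order
Step 6: SEND seq=5419 -> out-of-order
Step 7: SEND seq=5498 -> out-of-order

Answer: yes yes no no yes no no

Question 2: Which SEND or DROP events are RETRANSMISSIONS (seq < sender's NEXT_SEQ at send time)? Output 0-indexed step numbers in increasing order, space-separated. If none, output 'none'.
Step 0: SEND seq=7000 -> fresh
Step 1: SEND seq=5000 -> fresh
Step 2: DROP seq=5044 -> fresh
Step 3: SEND seq=5175 -> fresh
Step 4: SEND seq=5338 -> fresh
Step 5: SEND seq=7151 -> fresh
Step 6: SEND seq=5419 -> fresh
Step 7: SEND seq=5498 -> fresh

Answer: none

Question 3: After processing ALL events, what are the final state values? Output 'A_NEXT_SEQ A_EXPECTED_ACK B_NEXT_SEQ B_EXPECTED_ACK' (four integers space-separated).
After event 0: A_seq=5000 A_ack=7151 B_seq=7151 B_ack=5000
After event 1: A_seq=5044 A_ack=7151 B_seq=7151 B_ack=5044
After event 2: A_seq=5175 A_ack=7151 B_seq=7151 B_ack=5044
After event 3: A_seq=5338 A_ack=7151 B_seq=7151 B_ack=5044
After event 4: A_seq=5419 A_ack=7151 B_seq=7151 B_ack=5044
After event 5: A_seq=5419 A_ack=7346 B_seq=7346 B_ack=5044
After event 6: A_seq=5498 A_ack=7346 B_seq=7346 B_ack=5044
After event 7: A_seq=5550 A_ack=7346 B_seq=7346 B_ack=5044

Answer: 5550 7346 7346 5044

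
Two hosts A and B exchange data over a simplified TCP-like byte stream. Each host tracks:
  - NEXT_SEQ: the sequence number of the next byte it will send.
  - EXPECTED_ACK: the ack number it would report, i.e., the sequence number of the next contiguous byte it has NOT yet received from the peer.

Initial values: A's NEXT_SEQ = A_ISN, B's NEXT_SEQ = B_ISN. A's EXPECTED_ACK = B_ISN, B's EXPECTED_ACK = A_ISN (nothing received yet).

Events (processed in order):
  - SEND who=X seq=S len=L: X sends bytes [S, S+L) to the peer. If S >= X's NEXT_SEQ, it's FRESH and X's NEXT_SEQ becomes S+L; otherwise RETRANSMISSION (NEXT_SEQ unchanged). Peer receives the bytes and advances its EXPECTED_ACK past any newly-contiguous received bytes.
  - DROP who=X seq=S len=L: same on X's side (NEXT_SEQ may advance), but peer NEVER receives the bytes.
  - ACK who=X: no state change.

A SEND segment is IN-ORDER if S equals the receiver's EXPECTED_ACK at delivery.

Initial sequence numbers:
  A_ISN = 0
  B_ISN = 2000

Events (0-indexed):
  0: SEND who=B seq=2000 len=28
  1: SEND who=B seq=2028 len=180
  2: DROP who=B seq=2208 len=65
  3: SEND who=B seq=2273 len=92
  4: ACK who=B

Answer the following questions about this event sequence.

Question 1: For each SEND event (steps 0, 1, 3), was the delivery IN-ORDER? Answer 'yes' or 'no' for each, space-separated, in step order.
Step 0: SEND seq=2000 -> in-order
Step 1: SEND seq=2028 -> in-order
Step 3: SEND seq=2273 -> out-of-order

Answer: yes yes no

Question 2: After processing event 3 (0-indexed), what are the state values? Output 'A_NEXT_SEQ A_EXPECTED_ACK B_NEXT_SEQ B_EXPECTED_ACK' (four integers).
After event 0: A_seq=0 A_ack=2028 B_seq=2028 B_ack=0
After event 1: A_seq=0 A_ack=2208 B_seq=2208 B_ack=0
After event 2: A_seq=0 A_ack=2208 B_seq=2273 B_ack=0
After event 3: A_seq=0 A_ack=2208 B_seq=2365 B_ack=0

0 2208 2365 0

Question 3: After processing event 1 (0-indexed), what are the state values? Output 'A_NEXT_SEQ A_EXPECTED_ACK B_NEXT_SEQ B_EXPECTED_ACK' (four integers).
After event 0: A_seq=0 A_ack=2028 B_seq=2028 B_ack=0
After event 1: A_seq=0 A_ack=2208 B_seq=2208 B_ack=0

0 2208 2208 0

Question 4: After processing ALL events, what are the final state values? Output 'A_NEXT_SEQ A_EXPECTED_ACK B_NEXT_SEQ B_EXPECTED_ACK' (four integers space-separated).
Answer: 0 2208 2365 0

Derivation:
After event 0: A_seq=0 A_ack=2028 B_seq=2028 B_ack=0
After event 1: A_seq=0 A_ack=2208 B_seq=2208 B_ack=0
After event 2: A_seq=0 A_ack=2208 B_seq=2273 B_ack=0
After event 3: A_seq=0 A_ack=2208 B_seq=2365 B_ack=0
After event 4: A_seq=0 A_ack=2208 B_seq=2365 B_ack=0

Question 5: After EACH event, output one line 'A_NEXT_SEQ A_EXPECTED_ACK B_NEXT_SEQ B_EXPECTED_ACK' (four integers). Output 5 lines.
0 2028 2028 0
0 2208 2208 0
0 2208 2273 0
0 2208 2365 0
0 2208 2365 0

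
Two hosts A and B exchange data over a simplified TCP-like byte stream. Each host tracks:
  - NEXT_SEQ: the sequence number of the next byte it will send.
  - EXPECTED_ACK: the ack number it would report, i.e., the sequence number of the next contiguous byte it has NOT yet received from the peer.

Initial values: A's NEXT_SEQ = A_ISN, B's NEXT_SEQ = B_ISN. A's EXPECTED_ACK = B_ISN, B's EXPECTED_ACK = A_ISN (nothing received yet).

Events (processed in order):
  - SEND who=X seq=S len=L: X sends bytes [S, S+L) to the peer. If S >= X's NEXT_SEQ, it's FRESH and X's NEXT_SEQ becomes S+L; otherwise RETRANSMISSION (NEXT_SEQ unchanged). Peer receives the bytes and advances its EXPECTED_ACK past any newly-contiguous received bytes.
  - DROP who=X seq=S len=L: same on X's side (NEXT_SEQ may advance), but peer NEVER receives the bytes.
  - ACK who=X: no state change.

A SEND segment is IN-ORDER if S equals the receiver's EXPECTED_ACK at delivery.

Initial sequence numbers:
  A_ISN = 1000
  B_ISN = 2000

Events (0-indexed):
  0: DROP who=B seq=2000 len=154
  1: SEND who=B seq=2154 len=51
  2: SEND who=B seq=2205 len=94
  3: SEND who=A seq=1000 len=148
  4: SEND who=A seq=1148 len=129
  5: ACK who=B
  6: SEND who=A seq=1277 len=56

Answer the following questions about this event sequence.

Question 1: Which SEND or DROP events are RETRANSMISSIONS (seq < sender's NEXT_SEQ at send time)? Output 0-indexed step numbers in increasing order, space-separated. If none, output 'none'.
Answer: none

Derivation:
Step 0: DROP seq=2000 -> fresh
Step 1: SEND seq=2154 -> fresh
Step 2: SEND seq=2205 -> fresh
Step 3: SEND seq=1000 -> fresh
Step 4: SEND seq=1148 -> fresh
Step 6: SEND seq=1277 -> fresh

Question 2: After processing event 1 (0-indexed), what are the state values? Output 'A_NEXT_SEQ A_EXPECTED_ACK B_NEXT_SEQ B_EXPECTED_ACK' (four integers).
After event 0: A_seq=1000 A_ack=2000 B_seq=2154 B_ack=1000
After event 1: A_seq=1000 A_ack=2000 B_seq=2205 B_ack=1000

1000 2000 2205 1000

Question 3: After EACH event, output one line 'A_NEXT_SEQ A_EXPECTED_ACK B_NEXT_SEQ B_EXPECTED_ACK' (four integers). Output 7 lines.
1000 2000 2154 1000
1000 2000 2205 1000
1000 2000 2299 1000
1148 2000 2299 1148
1277 2000 2299 1277
1277 2000 2299 1277
1333 2000 2299 1333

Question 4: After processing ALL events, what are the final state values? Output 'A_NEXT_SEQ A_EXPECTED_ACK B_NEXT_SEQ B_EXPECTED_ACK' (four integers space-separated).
After event 0: A_seq=1000 A_ack=2000 B_seq=2154 B_ack=1000
After event 1: A_seq=1000 A_ack=2000 B_seq=2205 B_ack=1000
After event 2: A_seq=1000 A_ack=2000 B_seq=2299 B_ack=1000
After event 3: A_seq=1148 A_ack=2000 B_seq=2299 B_ack=1148
After event 4: A_seq=1277 A_ack=2000 B_seq=2299 B_ack=1277
After event 5: A_seq=1277 A_ack=2000 B_seq=2299 B_ack=1277
After event 6: A_seq=1333 A_ack=2000 B_seq=2299 B_ack=1333

Answer: 1333 2000 2299 1333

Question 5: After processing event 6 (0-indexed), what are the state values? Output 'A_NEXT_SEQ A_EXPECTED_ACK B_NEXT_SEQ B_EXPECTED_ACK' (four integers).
After event 0: A_seq=1000 A_ack=2000 B_seq=2154 B_ack=1000
After event 1: A_seq=1000 A_ack=2000 B_seq=2205 B_ack=1000
After event 2: A_seq=1000 A_ack=2000 B_seq=2299 B_ack=1000
After event 3: A_seq=1148 A_ack=2000 B_seq=2299 B_ack=1148
After event 4: A_seq=1277 A_ack=2000 B_seq=2299 B_ack=1277
After event 5: A_seq=1277 A_ack=2000 B_seq=2299 B_ack=1277
After event 6: A_seq=1333 A_ack=2000 B_seq=2299 B_ack=1333

1333 2000 2299 1333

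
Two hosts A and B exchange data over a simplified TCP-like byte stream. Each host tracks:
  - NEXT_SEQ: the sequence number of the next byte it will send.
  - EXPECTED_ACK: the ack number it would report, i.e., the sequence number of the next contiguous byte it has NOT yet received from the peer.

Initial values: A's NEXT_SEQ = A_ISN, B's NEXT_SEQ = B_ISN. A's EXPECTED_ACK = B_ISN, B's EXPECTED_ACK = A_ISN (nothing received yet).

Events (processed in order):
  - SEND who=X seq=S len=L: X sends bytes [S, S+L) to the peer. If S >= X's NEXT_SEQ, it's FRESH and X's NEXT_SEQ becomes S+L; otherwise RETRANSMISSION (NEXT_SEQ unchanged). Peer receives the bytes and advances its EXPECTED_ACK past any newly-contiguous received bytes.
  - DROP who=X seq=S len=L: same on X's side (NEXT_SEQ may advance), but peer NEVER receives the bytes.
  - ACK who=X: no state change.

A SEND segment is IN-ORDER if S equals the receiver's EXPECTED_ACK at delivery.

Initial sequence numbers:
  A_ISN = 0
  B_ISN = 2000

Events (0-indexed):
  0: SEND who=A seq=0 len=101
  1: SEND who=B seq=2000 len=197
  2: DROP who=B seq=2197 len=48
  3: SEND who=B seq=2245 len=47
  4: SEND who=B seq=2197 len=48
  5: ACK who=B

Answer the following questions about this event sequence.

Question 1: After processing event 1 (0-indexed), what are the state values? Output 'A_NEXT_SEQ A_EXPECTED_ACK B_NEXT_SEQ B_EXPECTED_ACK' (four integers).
After event 0: A_seq=101 A_ack=2000 B_seq=2000 B_ack=101
After event 1: A_seq=101 A_ack=2197 B_seq=2197 B_ack=101

101 2197 2197 101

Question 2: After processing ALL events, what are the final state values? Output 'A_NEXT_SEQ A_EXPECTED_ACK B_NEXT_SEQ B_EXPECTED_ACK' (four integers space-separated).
After event 0: A_seq=101 A_ack=2000 B_seq=2000 B_ack=101
After event 1: A_seq=101 A_ack=2197 B_seq=2197 B_ack=101
After event 2: A_seq=101 A_ack=2197 B_seq=2245 B_ack=101
After event 3: A_seq=101 A_ack=2197 B_seq=2292 B_ack=101
After event 4: A_seq=101 A_ack=2292 B_seq=2292 B_ack=101
After event 5: A_seq=101 A_ack=2292 B_seq=2292 B_ack=101

Answer: 101 2292 2292 101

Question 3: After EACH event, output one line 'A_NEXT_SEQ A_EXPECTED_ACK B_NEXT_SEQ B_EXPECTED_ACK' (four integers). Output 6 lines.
101 2000 2000 101
101 2197 2197 101
101 2197 2245 101
101 2197 2292 101
101 2292 2292 101
101 2292 2292 101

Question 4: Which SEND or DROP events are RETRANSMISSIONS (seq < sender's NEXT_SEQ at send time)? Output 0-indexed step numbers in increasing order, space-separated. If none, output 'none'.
Answer: 4

Derivation:
Step 0: SEND seq=0 -> fresh
Step 1: SEND seq=2000 -> fresh
Step 2: DROP seq=2197 -> fresh
Step 3: SEND seq=2245 -> fresh
Step 4: SEND seq=2197 -> retransmit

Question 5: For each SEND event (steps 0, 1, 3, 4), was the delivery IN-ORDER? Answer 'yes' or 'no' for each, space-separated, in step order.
Answer: yes yes no yes

Derivation:
Step 0: SEND seq=0 -> in-order
Step 1: SEND seq=2000 -> in-order
Step 3: SEND seq=2245 -> out-of-order
Step 4: SEND seq=2197 -> in-order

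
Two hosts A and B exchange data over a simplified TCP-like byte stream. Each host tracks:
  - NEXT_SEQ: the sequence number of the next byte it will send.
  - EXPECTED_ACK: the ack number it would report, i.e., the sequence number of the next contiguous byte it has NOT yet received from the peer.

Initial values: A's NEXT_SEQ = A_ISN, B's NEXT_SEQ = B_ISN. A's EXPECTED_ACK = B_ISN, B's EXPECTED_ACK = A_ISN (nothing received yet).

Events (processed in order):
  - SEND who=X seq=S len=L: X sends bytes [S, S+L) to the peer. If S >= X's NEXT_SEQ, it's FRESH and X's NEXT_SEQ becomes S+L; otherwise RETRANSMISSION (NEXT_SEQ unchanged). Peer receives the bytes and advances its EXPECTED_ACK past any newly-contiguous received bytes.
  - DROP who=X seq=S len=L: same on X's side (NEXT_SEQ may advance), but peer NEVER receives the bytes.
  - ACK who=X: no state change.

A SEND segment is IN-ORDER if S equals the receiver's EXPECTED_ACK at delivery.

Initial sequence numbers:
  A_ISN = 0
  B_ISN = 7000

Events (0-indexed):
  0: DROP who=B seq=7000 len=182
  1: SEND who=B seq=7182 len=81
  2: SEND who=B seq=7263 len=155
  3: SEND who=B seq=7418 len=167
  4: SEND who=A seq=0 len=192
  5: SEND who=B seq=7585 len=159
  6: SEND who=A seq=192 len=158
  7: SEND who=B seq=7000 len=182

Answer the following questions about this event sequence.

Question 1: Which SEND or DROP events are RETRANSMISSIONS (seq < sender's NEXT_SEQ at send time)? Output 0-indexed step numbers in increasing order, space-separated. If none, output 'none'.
Step 0: DROP seq=7000 -> fresh
Step 1: SEND seq=7182 -> fresh
Step 2: SEND seq=7263 -> fresh
Step 3: SEND seq=7418 -> fresh
Step 4: SEND seq=0 -> fresh
Step 5: SEND seq=7585 -> fresh
Step 6: SEND seq=192 -> fresh
Step 7: SEND seq=7000 -> retransmit

Answer: 7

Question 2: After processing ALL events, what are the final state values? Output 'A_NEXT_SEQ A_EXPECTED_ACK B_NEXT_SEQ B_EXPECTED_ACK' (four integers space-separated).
After event 0: A_seq=0 A_ack=7000 B_seq=7182 B_ack=0
After event 1: A_seq=0 A_ack=7000 B_seq=7263 B_ack=0
After event 2: A_seq=0 A_ack=7000 B_seq=7418 B_ack=0
After event 3: A_seq=0 A_ack=7000 B_seq=7585 B_ack=0
After event 4: A_seq=192 A_ack=7000 B_seq=7585 B_ack=192
After event 5: A_seq=192 A_ack=7000 B_seq=7744 B_ack=192
After event 6: A_seq=350 A_ack=7000 B_seq=7744 B_ack=350
After event 7: A_seq=350 A_ack=7744 B_seq=7744 B_ack=350

Answer: 350 7744 7744 350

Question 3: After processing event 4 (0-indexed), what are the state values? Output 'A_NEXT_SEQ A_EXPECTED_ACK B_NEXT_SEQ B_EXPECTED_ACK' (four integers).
After event 0: A_seq=0 A_ack=7000 B_seq=7182 B_ack=0
After event 1: A_seq=0 A_ack=7000 B_seq=7263 B_ack=0
After event 2: A_seq=0 A_ack=7000 B_seq=7418 B_ack=0
After event 3: A_seq=0 A_ack=7000 B_seq=7585 B_ack=0
After event 4: A_seq=192 A_ack=7000 B_seq=7585 B_ack=192

192 7000 7585 192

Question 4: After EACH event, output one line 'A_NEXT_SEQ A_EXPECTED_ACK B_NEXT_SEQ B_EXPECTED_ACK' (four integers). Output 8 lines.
0 7000 7182 0
0 7000 7263 0
0 7000 7418 0
0 7000 7585 0
192 7000 7585 192
192 7000 7744 192
350 7000 7744 350
350 7744 7744 350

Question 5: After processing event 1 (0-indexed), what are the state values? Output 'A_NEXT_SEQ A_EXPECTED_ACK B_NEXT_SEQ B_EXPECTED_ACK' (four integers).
After event 0: A_seq=0 A_ack=7000 B_seq=7182 B_ack=0
After event 1: A_seq=0 A_ack=7000 B_seq=7263 B_ack=0

0 7000 7263 0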